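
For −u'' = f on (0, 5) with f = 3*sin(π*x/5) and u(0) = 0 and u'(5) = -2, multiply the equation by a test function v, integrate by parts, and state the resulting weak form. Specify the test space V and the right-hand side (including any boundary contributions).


V = {v ∈ H^1(0, 5) : v(0) = 0} (test functions vanish at x = 0 where u is specified); weak form: ∫_0^5 u'v' dx = ∫_0^5 (3*sin(π*x/5)) v dx − 2·v(5) for all v ∈ V.

Multiply both sides by a test function v and integrate from 0 to 5:
  ∫_0^5 −u''(x) v(x) dx = ∫_0^5 f(x) v(x) dx.
Integrate the LHS by parts once:
  ∫_0^5 −u'' v dx = −[u'(x) v(x)]_0^5 + ∫_0^5 u'(x) v'(x) dx.
Thus ∫_0^5 u'(x) v'(x) dx = ∫_0^5 f(x) v(x) dx + [u'(x) v(x)]_0^5.
Choose V so that boundary terms are either known or forced to vanish.
Mixed BC: u(0) = 0 (Dirichlet) and u'(5) = -2 (Neumann). Define V = {v ∈ H^1(0, 5) : v(0) = 0}. Then [u' v]_0^5 = u'(5)·v(5) − u'(0)·0 = − 2·v(5).
Weak formulation: find u (satisfying any essential BC) such that ∫_0^5 u'(x) v'(x) dx = ∫_0^5 f v dx − 2·v(5) for all v ∈ V (Dirichlet at 0 absorbed into V; Neumann datum at x = 5 contributes the boundary term).
Substituting f(x) = 3*sin(π*x/5), the right-hand side is ∫_0^5 (3*sin(π*x/5)) v dx − 2·v(5).


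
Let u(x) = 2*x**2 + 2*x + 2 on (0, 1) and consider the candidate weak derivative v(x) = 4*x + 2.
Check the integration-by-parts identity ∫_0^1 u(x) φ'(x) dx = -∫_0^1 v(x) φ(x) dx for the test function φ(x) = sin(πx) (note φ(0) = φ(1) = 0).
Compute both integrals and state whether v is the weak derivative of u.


LHS = -8/π, RHS = -8/π. Yes, v = u' weakly.

u(x) = 2*x**2 + 2*x + 2, classical derivative u'(x) = 4*x + 2.
φ(x) = sin(πx), so φ'(x) = π*cos(π*x).
Note φ(0) = φ(1) = 0, so the boundary term u·φ vanishes.
LHS = ∫_0^1 u(x) φ'(x) dx = ∫_0^1 (2*π*x^2*cos(π*x) + 2*π*x*cos(π*x) + 2*π*cos(π*x)) dx. Term by term:
  ∫_0^1 2*π*cos(π*x) dx = 0;  ∫_0^1 2*π*x*cos(π*x) dx = -4/π;  ∫_0^1 2*π*x^2*cos(π*x) dx = -4/π.
Sum: 0 − 4/π − 4/π = -8/π.
So LHS = -8/π.
∫_0^1 v(x) φ(x) dx = ∫_0^1 (4*x*sin(π*x) + 2*sin(π*x)) dx. Term by term:
  ∫_0^1 2*sin(π*x) dx = 4/π;  ∫_0^1 4*x*sin(π*x) dx = 4/π.
Sum: 4/π + 4/π = 8/π.
So RHS = -∫_0^1 v(x) φ(x) dx = -8/π.
LHS = RHS, so the identity holds for this test φ.
Moreover u is smooth here and v(x) = u'(x) = 4*x + 2 pointwise, so the identity holds for every test function. Hence v is the weak derivative of u.


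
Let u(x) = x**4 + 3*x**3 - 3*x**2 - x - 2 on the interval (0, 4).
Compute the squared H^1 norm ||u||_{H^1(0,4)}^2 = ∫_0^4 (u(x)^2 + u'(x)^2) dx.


||u||_{H^1}^2 = 49708124/315

The H^1 norm (squared) on an interval (0, L) is
  ||u||_{H^1}^2 = ∫_0^L u(x)^2 dx + ∫_0^L u'(x)^2 dx.
Compute u'(x) = 4*x**3 + 9*x**2 - 6*x - 1.
Then u(x)^2 = x**8 + 6*x**7 + 3*x**6 - 20*x**5 - x**4 - 6*x**3 + 13*x**2 + 4*x + 4 and u'(x)^2 = 16*x**6 + 72*x**5 + 33*x**4 - 116*x**3 + 18*x**2 + 12*x + 1.
Integrate each monomial from 0 to 4 using ∫_0^4 c·x^n dx = c·4^(n+1)/(n+1):
  ∫_0^4 u(x)^2 dx = ∫_0^4 (x^8 + 6*x^7 + 3*x^6 - 20*x^5 - x^4 - 6*x^3 + 13*x^2 + 4*x + 4) dx. Term by term:
    ∫_0^4 x^8 dx = 262144/9;  ∫_0^4 6*x^7 dx = 49152;  ∫_0^4 3*x^6 dx = 49152/7;
    ∫_0^4 -20*x^5 dx = -40960/3;  ∫_0^4 -x^4 dx = -1024/5;  ∫_0^4 -6*x^3 dx = -384;
    ∫_0^4 13*x^2 dx = 832/3;  ∫_0^4 4*x dx = 32;  ∫_0^4 4 dx = 16.
  Sum: 262144/9 + 49152 + 49152/7 − 40960/3 − 1024/5 − 384 + 832/3 + 32 + 16 = 22485968/315.
  ∫_0^4 u'(x)^2 dx = ∫_0^4 (16*x^6 + 72*x^5 + 33*x^4 - 116*x^3 + 18*x^2 + 12*x + 1) dx. Term by term:
    ∫_0^4 16*x^6 dx = 262144/7;  ∫_0^4 72*x^5 dx = 49152;  ∫_0^4 33*x^4 dx = 33792/5;
    ∫_0^4 -116*x^3 dx = -7424;  ∫_0^4 18*x^2 dx = 384;  ∫_0^4 12*x dx = 96;
    ∫_0^4 1 dx = 4.
  Sum: 262144/7 + 49152 + 33792/5 − 7424 + 384 + 96 + 4 = 3024684/35.
Adding: ||u||_{H^1}^2 = 22485968/315 + 3024684/35 = 49708124/315.


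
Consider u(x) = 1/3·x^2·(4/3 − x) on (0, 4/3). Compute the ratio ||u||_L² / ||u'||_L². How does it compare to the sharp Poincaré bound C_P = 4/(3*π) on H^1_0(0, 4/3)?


||u||_L² / ||u'||_L² = 2*sqrt(14)/21 < C_P = 4/(3*π).

u(x) = 1/3·x^2·(4/3 − x), so u'(x) = x*(8 - 9*x)/9.
u(x) = 1/3·x^2·(4/3 − x) vanishes at x = 0 and x = 4/3, so u ∈ H^1_0(0, 4/3). Differentiate via the product rule and integrate the resulting polynomials term by term.
  ∫_0^4/3 u² dx = ∫_0^4/3 (x^6/9 - 8*x^5/27 + 16*x^4/81) dx. Term by term:
    ∫_0^4/3 x^6/9 dx = 16384/137781;  ∫_0^4/3 -8*x^5/27 dx = -16384/59049;  ∫_0^4/3 16*x^4/81 dx = 16384/98415.
  Sum: 16384/137781 − 16384/59049 + 16384/98415 = 16384/2066715.
  ∫_0^4/3 (u')² dx = ∫_0^4/3 (x^4 - 16*x^3/9 + 64*x^2/81) dx. Term by term:
    ∫_0^4/3 x^4 dx = 1024/1215;  ∫_0^4/3 -16*x^3/9 dx = -1024/729;  ∫_0^4/3 64*x^2/81 dx = 4096/6561.
  Sum: 1024/1215 − 1024/729 + 4096/6561 = 2048/32805.
∫_0^4/3 u² dx = 16384/2066715, so ||u||_L² = 128*sqrt(35)/8505.
∫_0^4/3 (u')² dx = 2048/32805, so ||u'||_L² = 32*sqrt(10)/405.
Ratio ||u||_L² / ||u'||_L² = 2*sqrt(14)/21.
Sharp Poincaré constant on H^1_0(0, 4/3) is C_P = L/π = 4/(3*π), achieved by sin(3*π/4·x).
A polynomial bump cannot attain the sharp Poincaré constant (only the first sine eigenfunction does), so the ratio is strictly less than C_P, consistent with ||u||_L² ≤ C_P ||u'||_L².


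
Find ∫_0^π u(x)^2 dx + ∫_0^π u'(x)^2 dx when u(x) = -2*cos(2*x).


||u||_{H^1(0,π)}^2 = 10*π

u'(x) = 4*sin(2*x).
Expand u² and (u')² and integrate term by term on (0, π), using: for integers n ≥ 1, ∫_0^π sin²(nx) dx = ∫_0^π cos²(nx) dx = π/2; for n ≠ n', ∫_0^π sin(nx)sin(n'x) dx = ∫_0^π cos(nx)cos(n'x) dx = 0; and by product-to-sum, ∫_0^π sin(nx)cos(n'x) dx = ½∫_0^π [sin((n+n')x) + sin((n−n')x)] dx, which is 0 when n+n' is even and 2n/(n²−n'²) when n+n' is odd (it need not vanish on (0, π)).
  u² squared terms: (-2)²·∫cos(2x)² dx = 4·π/2 = 2*π.
  So ∫_0^π u² dx = 2*π.
  (u')² squared terms: (4)²·∫sin(2x)² dx = 16·π/2 = 8*π.
  So ∫_0^π (u')² dx = 8*π.
||u||_{H^1}^2 = (2*π) + (8*π) = 10*π.


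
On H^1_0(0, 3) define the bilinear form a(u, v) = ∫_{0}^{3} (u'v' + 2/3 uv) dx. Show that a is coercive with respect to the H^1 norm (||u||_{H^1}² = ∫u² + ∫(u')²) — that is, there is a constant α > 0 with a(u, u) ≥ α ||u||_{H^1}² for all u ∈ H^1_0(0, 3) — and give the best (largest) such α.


α = (6 + π^2)/(9 + π^2)

Coercivity of a(·,·) on H^1_0(0, 3) means a(u, u) ≥ α ||u||_{H^1}² for every u ∈ H^1_0.
The interval has length L = 3, and Poincaré/coercivity depend only on L. Here a(u, u) = ∫(u')² + (2/3)·∫u².
Here 0 < c = 2/3 < 1. The condition a(u,u) ≥ α||u||_{H^1}² reads (1−α)∫(u')² ≥ (α−c)∫u². Any admissible α is ≤ 1 (rapidly oscillating u have ∫u²/∫(u')² → 0), and α = 1 would force 0 ≥ (1−c)∫u², impossible since c < 1; so 1−α > 0. By the sharp Poincaré inequality on H^1_0 of an interval of length L, ∫(u')² ≥ (π/L)²∫u² with equality for the first sine mode sin(π(x−x₀)/L) (x₀ the left endpoint), so the inequality holds for all u iff (1−α)(π/L)² ≥ α − c, i.e. α ≤ ((π/L)² + c)/((π/L)² + 1) = (1 + c(L/π)²)/(1 + (L/π)²). With (π/L)² = π^2/9 and c = 2/3, the largest admissible constant is α = ((π/L)² + c)/((π/L)² + 1).
Simplifying, α = (6 + π^2)/(9 + π^2).


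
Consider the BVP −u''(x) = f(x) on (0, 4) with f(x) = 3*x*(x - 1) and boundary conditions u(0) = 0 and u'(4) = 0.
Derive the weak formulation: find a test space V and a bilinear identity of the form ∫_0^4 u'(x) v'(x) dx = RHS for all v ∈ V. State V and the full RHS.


V = {v ∈ H^1(0, 4) : v(0) = 0} (test functions vanish at x = 0 where u is specified); weak form: ∫_0^4 u'v' dx = ∫_0^4 (3*x*(x - 1)) v dx for all v ∈ V.

Multiply both sides by a test function v and integrate from 0 to 4:
  ∫_0^4 −u''(x) v(x) dx = ∫_0^4 f(x) v(x) dx.
Integrate the LHS by parts once:
  ∫_0^4 −u'' v dx = −[u'(x) v(x)]_0^4 + ∫_0^4 u'(x) v'(x) dx.
Thus ∫_0^4 u'(x) v'(x) dx = ∫_0^4 f(x) v(x) dx + [u'(x) v(x)]_0^4.
Choose V so that boundary terms are either known or forced to vanish.
Mixed BC: u(0) = 0 (Dirichlet) and u'(4) = 0 (Neumann). Define V = {v ∈ H^1(0, 4) : v(0) = 0}. Then [u' v]_0^4 = u'(4)·v(4) − u'(0)·0 = 0.
Weak formulation: find u (satisfying any essential BC) such that ∫_0^4 u'(x) v'(x) dx = ∫_0^4 f v dx for all v ∈ V (Dirichlet at 0 absorbed into V; the Neumann datum at x = 4 is zero, so no boundary term remains).
Substituting f(x) = 3*x*(x - 1), the right-hand side is ∫_0^4 (3*x*(x - 1)) v dx.


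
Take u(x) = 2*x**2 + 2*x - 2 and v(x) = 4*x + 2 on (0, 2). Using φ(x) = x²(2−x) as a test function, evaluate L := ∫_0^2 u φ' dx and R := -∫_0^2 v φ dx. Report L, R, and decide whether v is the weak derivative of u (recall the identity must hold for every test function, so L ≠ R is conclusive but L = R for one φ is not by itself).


LHS = -136/15, RHS = -136/15. Yes, v = u' weakly.

u(x) = 2*x**2 + 2*x - 2, classical derivative u'(x) = 4*x + 2.
φ(x) = x²(2−x), so φ'(x) = x*(4 - 3*x).
Note φ(0) = φ(2) = 0, so the boundary term u·φ vanishes.
LHS = ∫_0^2 u(x) φ'(x) dx = ∫_0^2 (-6*x^4 + 2*x^3 + 14*x^2 - 8*x) dx. Term by term:
  ∫_0^2 -6*x^4 dx = -192/5;  ∫_0^2 2*x^3 dx = 8;  ∫_0^2 14*x^2 dx = 112/3;
  ∫_0^2 -8*x dx = -16.
Sum: -192/5 + 8 + 112/3 − 16 = -136/15.
So LHS = -136/15.
∫_0^2 v(x) φ(x) dx = ∫_0^2 (-4*x^4 + 6*x^3 + 4*x^2) dx. Term by term:
  ∫_0^2 -4*x^4 dx = -128/5;  ∫_0^2 6*x^3 dx = 24;  ∫_0^2 4*x^2 dx = 32/3.
Sum: -128/5 + 24 + 32/3 = 136/15.
So RHS = -∫_0^2 v(x) φ(x) dx = -136/15.
LHS = RHS, so the identity holds for this test φ.
Moreover u is smooth here and v(x) = u'(x) = 4*x + 2 pointwise, so the identity holds for every test function. Hence v is the weak derivative of u.


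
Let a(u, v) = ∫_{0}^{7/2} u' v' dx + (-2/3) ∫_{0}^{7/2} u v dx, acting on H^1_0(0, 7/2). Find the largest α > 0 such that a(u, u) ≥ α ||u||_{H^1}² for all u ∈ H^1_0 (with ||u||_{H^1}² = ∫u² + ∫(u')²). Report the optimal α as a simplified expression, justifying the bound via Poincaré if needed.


α = 2*(-49 + 6*π^2)/(3*(4*π^2 + 49))

Coercivity of a(·,·) on H^1_0(0, 7/2) means a(u, u) ≥ α ||u||_{H^1}² for every u ∈ H^1_0.
The interval has length L = 7/2, and Poincaré/coercivity depend only on L. Here a(u, u) = ∫(u')² + (-2/3)·∫u².
Here c = -2/3 < 0 with |c| < (π/L)² = 4*π^2/49, so coercivity still holds. The condition a(u,u) ≥ α||u||_{H^1}² reads (1−α)∫(u')² ≥ (α−c)∫u². Any admissible α is ≤ 1 (rapidly oscillating u have ∫u²/∫(u')² → 0), and α = 1 would force 0 ≥ (1−c)∫u², impossible since c < 1; so 1−α > 0. By the sharp Poincaré inequality on H^1_0 of an interval of length L, ∫(u')² ≥ (π/L)²∫u² with equality for the first sine mode sin(π(x−x₀)/L) (x₀ the left endpoint), so the inequality holds for all u iff (1−α)(π/L)² ≥ α − c, i.e. α ≤ ((π/L)² + c)/((π/L)² + 1) = (1 + c(L/π)²)/(1 + (L/π)²). (Direct route, valid since c ≤ 0: Poincaré gives c∫u² ≥ c(L/π)²∫(u')², so a(u,u) ≥ (1 + c(L/π)²)∫(u')², while ||u||_{H^1}² ≤ (1 + (L/π)²)∫(u')²; dividing yields the same α.) With (π/L)² = 4*π^2/49 and c = -2/3, the largest admissible constant is α = ((π/L)² + c)/((π/L)² + 1).
Simplifying, α = 2*(-49 + 6*π^2)/(3*(4*π^2 + 49)).


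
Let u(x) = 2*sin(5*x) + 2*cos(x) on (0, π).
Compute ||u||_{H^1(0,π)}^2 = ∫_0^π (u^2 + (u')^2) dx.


||u||_{H^1(0,π)}^2 = 56*π

u'(x) = -2*sin(x) + 10*cos(5*x).
Expand u² and (u')² and integrate term by term on (0, π), using: for integers n ≥ 1, ∫_0^π sin²(nx) dx = ∫_0^π cos²(nx) dx = π/2; for n ≠ n', ∫_0^π sin(nx)sin(n'x) dx = ∫_0^π cos(nx)cos(n'x) dx = 0; and by product-to-sum, ∫_0^π sin(nx)cos(n'x) dx = ½∫_0^π [sin((n+n')x) + sin((n−n')x)] dx, which is 0 when n+n' is even and 2n/(n²−n'²) when n+n' is odd (it need not vanish on (0, π)).
  u² squared terms: (2)²·∫cos(x)² dx = 4·π/2 = 2*π;  (2)²·∫sin(5x)² dx = 4·π/2 = 2*π.
  u² cross terms: 2·(2)·(2)·∫cos(x)·sin(5x) dx = 8·(0) = 0.
  So ∫_0^π u² dx = 2*π + 2*π + 0 = 4*π.
  (u')² squared terms: (-2)²·∫sin(x)² dx = 4·π/2 = 2*π;  (10)²·∫cos(5x)² dx = 100·π/2 = 50*π.
  (u')² cross terms: 2·(-2)·(10)·∫sin(x)·cos(5x) dx = -40·(0) = 0.
  So ∫_0^π (u')² dx = 2*π + 50*π + 0 = 52*π.
||u||_{H^1}^2 = (4*π) + (52*π) = 56*π.


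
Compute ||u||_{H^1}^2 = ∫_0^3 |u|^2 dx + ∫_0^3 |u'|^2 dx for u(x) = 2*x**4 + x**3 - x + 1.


||u||_{H^1}^2 = 1325991/35

The H^1 norm (squared) on an interval (0, L) is
  ||u||_{H^1}^2 = ∫_0^L u(x)^2 dx + ∫_0^L u'(x)^2 dx.
Compute u'(x) = 8*x**3 + 3*x**2 - 1.
Then u(x)^2 = 4*x**8 + 4*x**7 + x**6 - 4*x**5 + 2*x**4 + 2*x**3 + x**2 - 2*x + 1 and u'(x)^2 = 64*x**6 + 48*x**5 + 9*x**4 - 16*x**3 - 6*x**2 + 1.
Integrate each monomial from 0 to 3 using ∫_0^3 c·x^n dx = c·3^(n+1)/(n+1):
  ∫_0^3 u(x)^2 dx = ∫_0^3 (4*x^8 + 4*x^7 + x^6 - 4*x^5 + 2*x^4 + 2*x^3 + x^2 - 2*x + 1) dx. Term by term:
    ∫_0^3 4*x^8 dx = 8748;  ∫_0^3 4*x^7 dx = 6561/2;  ∫_0^3 x^6 dx = 2187/7;
    ∫_0^3 -4*x^5 dx = -486;  ∫_0^3 2*x^4 dx = 486/5;  ∫_0^3 2*x^3 dx = 81/2;
    ∫_0^3 x^2 dx = 9;  ∫_0^3 -2*x dx = -9;  ∫_0^3 1 dx = 3.
  Sum: 8748 + 6561/2 + 2187/7 − 486 + 486/5 + 81/2 + 9 − 9 + 3 = 419847/35.
  ∫_0^3 u'(x)^2 dx = ∫_0^3 (64*x^6 + 48*x^5 + 9*x^4 - 16*x^3 - 6*x^2 + 1) dx. Term by term:
    ∫_0^3 64*x^6 dx = 139968/7;  ∫_0^3 48*x^5 dx = 5832;  ∫_0^3 9*x^4 dx = 2187/5;
    ∫_0^3 -16*x^3 dx = -324;  ∫_0^3 -6*x^2 dx = -54;  ∫_0^3 1 dx = 3.
  Sum: 139968/7 + 5832 + 2187/5 − 324 − 54 + 3 = 906144/35.
Adding: ||u||_{H^1}^2 = 419847/35 + 906144/35 = 1325991/35.


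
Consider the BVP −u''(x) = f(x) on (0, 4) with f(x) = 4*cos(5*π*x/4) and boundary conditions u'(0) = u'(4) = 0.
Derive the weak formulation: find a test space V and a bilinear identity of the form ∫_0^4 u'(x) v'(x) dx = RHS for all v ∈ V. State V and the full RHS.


V = H^1(0, 4) (no boundary constraint on v; u is determined up to an additive constant); weak form: ∫_0^4 u'v' dx = ∫_0^4 (4*cos(5*π*x/4)) v dx for all v ∈ V.

Multiply both sides by a test function v and integrate from 0 to 4:
  ∫_0^4 −u''(x) v(x) dx = ∫_0^4 f(x) v(x) dx.
Integrate the LHS by parts once:
  ∫_0^4 −u'' v dx = −[u'(x) v(x)]_0^4 + ∫_0^4 u'(x) v'(x) dx.
Thus ∫_0^4 u'(x) v'(x) dx = ∫_0^4 f(x) v(x) dx + [u'(x) v(x)]_0^4.
Choose V so that boundary terms are either known or forced to vanish.
u has homogeneous Neumann: u'(0) = u'(4) = 0. So [u' v]_0^4 = 0·v(4) − 0·v(0) = 0 for any v; take V = H^1(0, 4).
Weak formulation: find u (satisfying any essential BC) such that ∫_0^4 u'(x) v'(x) dx = ∫_0^4 f v dx for all v ∈ V (homogeneous Neumann, so boundary terms vanish).
Substituting f(x) = 4*cos(5*π*x/4), the right-hand side is ∫_0^4 (4*cos(5*π*x/4)) v dx.
Compatibility check (pure Neumann): taking v ≡ 1 ∈ V gives 0 = ∫_0^4 f dx + (0) − (0), i.e. ∫_0^4 f dx must equal u'(0) − u'(4) = 0. Indeed ∫_0^4 (4*cos(5*π*x/4)) dx = 0, so the data are compatible. The solution is then unique only up to an additive constant (fix it e.g. by requiring ∫_0^4 u dx = 0).


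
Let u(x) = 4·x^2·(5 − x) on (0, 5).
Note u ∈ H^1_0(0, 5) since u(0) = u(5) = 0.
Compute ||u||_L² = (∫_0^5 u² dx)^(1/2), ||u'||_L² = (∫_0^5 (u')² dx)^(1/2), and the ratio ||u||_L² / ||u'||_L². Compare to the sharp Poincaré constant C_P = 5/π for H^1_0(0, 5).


||u||_L² / ||u'||_L² = 5*sqrt(14)/14 < C_P = 5/π.

u(x) = 4·x^2·(5 − x), so u'(x) = 4*x*(10 - 3*x).
u(x) = 4·x^2·(5 − x) vanishes at x = 0 and x = 5, so u ∈ H^1_0(0, 5). Differentiate via the product rule and integrate the resulting polynomials term by term.
  ∫_0^5 u² dx = ∫_0^5 (16*x^6 - 160*x^5 + 400*x^4) dx. Term by term:
    ∫_0^5 16*x^6 dx = 1250000/7;  ∫_0^5 -160*x^5 dx = -1250000/3;  ∫_0^5 400*x^4 dx = 250000.
  Sum: 1250000/7 − 1250000/3 + 250000 = 250000/21.
  ∫_0^5 (u')² dx = ∫_0^5 (144*x^4 - 960*x^3 + 1600*x^2) dx. Term by term:
    ∫_0^5 144*x^4 dx = 90000;  ∫_0^5 -960*x^3 dx = -150000;  ∫_0^5 1600*x^2 dx = 200000/3.
  Sum: 90000 − 150000 + 200000/3 = 20000/3.
∫_0^5 u² dx = 250000/21, so ||u||_L² = 500*sqrt(21)/21.
∫_0^5 (u')² dx = 20000/3, so ||u'||_L² = 100*sqrt(6)/3.
Ratio ||u||_L² / ||u'||_L² = 5*sqrt(14)/14.
Sharp Poincaré constant on H^1_0(0, 5) is C_P = L/π = 5/π, achieved by sin(π/5·x).
A polynomial bump cannot attain the sharp Poincaré constant (only the first sine eigenfunction does), so the ratio is strictly less than C_P, consistent with ||u||_L² ≤ C_P ||u'||_L².


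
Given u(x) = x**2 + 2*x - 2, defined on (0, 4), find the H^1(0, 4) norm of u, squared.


||u||_{H^1}^2 = 8672/15

The H^1 norm (squared) on an interval (0, L) is
  ||u||_{H^1}^2 = ∫_0^L u(x)^2 dx + ∫_0^L u'(x)^2 dx.
Compute u'(x) = 2*x + 2.
Then u(x)^2 = x**4 + 4*x**3 - 8*x + 4 and u'(x)^2 = 4*x**2 + 8*x + 4.
Integrate each monomial from 0 to 4 using ∫_0^4 c·x^n dx = c·4^(n+1)/(n+1):
  ∫_0^4 u(x)^2 dx = ∫_0^4 (x^4 + 4*x^3 - 8*x + 4) dx. Term by term:
    ∫_0^4 x^4 dx = 1024/5;  ∫_0^4 4*x^3 dx = 256;  ∫_0^4 -8*x dx = -64;
    ∫_0^4 4 dx = 16.
  Sum: 1024/5 + 256 − 64 + 16 = 2064/5.
  ∫_0^4 u'(x)^2 dx = ∫_0^4 (4*x^2 + 8*x + 4) dx. Term by term:
    ∫_0^4 4*x^2 dx = 256/3;  ∫_0^4 8*x dx = 64;  ∫_0^4 4 dx = 16.
  Sum: 256/3 + 64 + 16 = 496/3.
Adding: ||u||_{H^1}^2 = 2064/5 + 496/3 = 8672/15.


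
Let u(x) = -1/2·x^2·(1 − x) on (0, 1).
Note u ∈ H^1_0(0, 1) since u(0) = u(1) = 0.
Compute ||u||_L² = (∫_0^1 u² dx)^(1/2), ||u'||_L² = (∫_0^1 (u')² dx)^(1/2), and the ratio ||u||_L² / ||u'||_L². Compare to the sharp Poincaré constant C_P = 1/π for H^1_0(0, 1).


||u||_L² / ||u'||_L² = sqrt(14)/14 < C_P = 1/π.

u(x) = -1/2·x^2·(1 − x), so u'(x) = x*(3*x - 2)/2.
u(x) = -1/2·x^2·(1 − x) vanishes at x = 0 and x = 1, so u ∈ H^1_0(0, 1). Differentiate via the product rule and integrate the resulting polynomials term by term.
  ∫_0^1 u² dx = ∫_0^1 (x^6/4 - x^5/2 + x^4/4) dx. Term by term:
    ∫_0^1 x^6/4 dx = 1/28;  ∫_0^1 -x^5/2 dx = -1/12;  ∫_0^1 x^4/4 dx = 1/20.
  Sum: 1/28 − 1/12 + 1/20 = 1/420.
  ∫_0^1 (u')² dx = ∫_0^1 (9*x^4/4 - 3*x^3 + x^2) dx. Term by term:
    ∫_0^1 9*x^4/4 dx = 9/20;  ∫_0^1 -3*x^3 dx = -3/4;  ∫_0^1 x^2 dx = 1/3.
  Sum: 9/20 − 3/4 + 1/3 = 1/30.
∫_0^1 u² dx = 1/420, so ||u||_L² = sqrt(105)/210.
∫_0^1 (u')² dx = 1/30, so ||u'||_L² = sqrt(30)/30.
Ratio ||u||_L² / ||u'||_L² = sqrt(14)/14.
Sharp Poincaré constant on H^1_0(0, 1) is C_P = L/π = 1/π, achieved by sin(π·x).
A polynomial bump cannot attain the sharp Poincaré constant (only the first sine eigenfunction does), so the ratio is strictly less than C_P, consistent with ||u||_L² ≤ C_P ||u'||_L².


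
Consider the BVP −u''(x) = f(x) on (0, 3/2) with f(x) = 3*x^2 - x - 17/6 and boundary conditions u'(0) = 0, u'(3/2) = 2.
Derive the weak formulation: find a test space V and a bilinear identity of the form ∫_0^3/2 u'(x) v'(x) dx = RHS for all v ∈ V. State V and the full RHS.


V = H^1(0, 3/2) (v unrestricted at boundary; u is determined up to an additive constant); weak form: ∫_0^3/2 u'v' dx = ∫_0^3/2 (3*x^2 - x - 17/6) v dx + 2·v(3/2) for all v ∈ V.

Multiply both sides by a test function v and integrate from 0 to 3/2:
  ∫_0^3/2 −u''(x) v(x) dx = ∫_0^3/2 f(x) v(x) dx.
Integrate the LHS by parts once:
  ∫_0^3/2 −u'' v dx = −[u'(x) v(x)]_0^3/2 + ∫_0^3/2 u'(x) v'(x) dx.
Thus ∫_0^3/2 u'(x) v'(x) dx = ∫_0^3/2 f(x) v(x) dx + [u'(x) v(x)]_0^3/2.
Choose V so that boundary terms are either known or forced to vanish.
u has inhomogeneous Neumann u'(0) = 0, u'(3/2) = 2. [u' v]_0^3/2 = (2)·v(3/2) − (0)·v(0) = 2·v(3/2). Take V = H^1(0, 3/2); boundary term becomes part of RHS.
Weak formulation: find u (satisfying any essential BC) such that ∫_0^3/2 u'(x) v'(x) dx = ∫_0^3/2 f v dx + 2·v(3/2) for all v ∈ V (Neumann data are natural BCs: they enter the RHS as boundary terms).
Substituting f(x) = 3*x^2 - x - 17/6, the right-hand side is ∫_0^3/2 (3*x^2 - x - 17/6) v dx + 2·v(3/2).
Compatibility check (pure Neumann): taking v ≡ 1 ∈ V gives 0 = ∫_0^3/2 f dx + (2) − (0), i.e. ∫_0^3/2 f dx must equal u'(0) − u'(3/2) = -2. Indeed ∫_0^3/2 (3*x^2 - x - 17/6) dx = -2, so the data are compatible. The solution is then unique only up to an additive constant (fix it e.g. by requiring ∫_0^3/2 u dx = 0).


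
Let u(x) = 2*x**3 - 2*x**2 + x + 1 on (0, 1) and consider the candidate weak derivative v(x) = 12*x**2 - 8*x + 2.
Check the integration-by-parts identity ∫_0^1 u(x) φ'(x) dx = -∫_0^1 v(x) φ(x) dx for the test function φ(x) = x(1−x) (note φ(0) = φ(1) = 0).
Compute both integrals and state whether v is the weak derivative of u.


LHS = -2/15, RHS = -4/15. No, v is not the weak derivative of u.

u(x) = 2*x**3 - 2*x**2 + x + 1, classical derivative u'(x) = 6*x**2 - 4*x + 1.
φ(x) = x(1−x), so φ'(x) = 1 - 2*x.
Note φ(0) = φ(1) = 0, so the boundary term u·φ vanishes.
LHS = ∫_0^1 u(x) φ'(x) dx = ∫_0^1 (-4*x^4 + 6*x^3 - 4*x^2 - x + 1) dx. Term by term:
  ∫_0^1 -4*x^4 dx = -4/5;  ∫_0^1 6*x^3 dx = 3/2;  ∫_0^1 -4*x^2 dx = -4/3;
  ∫_0^1 -x dx = -1/2;  ∫_0^1 1 dx = 1.
Sum: -4/5 + 3/2 − 4/3 − 1/2 + 1 = -2/15.
So LHS = -2/15.
∫_0^1 v(x) φ(x) dx = ∫_0^1 (-12*x^4 + 20*x^3 - 10*x^2 + 2*x) dx. Term by term:
  ∫_0^1 -12*x^4 dx = -12/5;  ∫_0^1 20*x^3 dx = 5;  ∫_0^1 -10*x^2 dx = -10/3;
  ∫_0^1 2*x dx = 1.
Sum: -12/5 + 5 − 10/3 + 1 = 4/15.
So RHS = -∫_0^1 v(x) φ(x) dx = -4/15.
LHS − RHS = 2/15 ≠ 0, so the identity fails.
(For a valid weak derivative the identity must hold for EVERY test function, in particular this one. The failure shows v is NOT the weak derivative of u.)
Correct weak derivative would be u'(x) = 6*x**2 - 4*x + 1.


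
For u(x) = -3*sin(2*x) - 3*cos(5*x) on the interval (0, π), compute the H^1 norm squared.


||u||_{H^1(0,π)}^2 = -624/7 + 279*π/2

u'(x) = 15*sin(5*x) - 6*cos(2*x).
Expand u² and (u')² and integrate term by term on (0, π), using: for integers n ≥ 1, ∫_0^π sin²(nx) dx = ∫_0^π cos²(nx) dx = π/2; for n ≠ n', ∫_0^π sin(nx)sin(n'x) dx = ∫_0^π cos(nx)cos(n'x) dx = 0; and by product-to-sum, ∫_0^π sin(nx)cos(n'x) dx = ½∫_0^π [sin((n+n')x) + sin((n−n')x)] dx, which is 0 when n+n' is even and 2n/(n²−n'²) when n+n' is odd (it need not vanish on (0, π)).
  u² squared terms: (-3)²·∫cos(5x)² dx = 9·π/2 = 9*π/2;  (-3)²·∫sin(2x)² dx = 9·π/2 = 9*π/2.
  u² cross terms: 2·(-3)·(-3)·∫cos(5x)·sin(2x) dx = 18·(-4/21) = -24/7.
  So ∫_0^π u² dx = 9*π/2 + 9*π/2 − 24/7 = -24/7 + 9*π.
  (u')² squared terms: (-6)²·∫cos(2x)² dx = 36·π/2 = 18*π;  (15)²·∫sin(5x)² dx = 225·π/2 = 225*π/2.
  (u')² cross terms: 2·(-6)·(15)·∫cos(2x)·sin(5x) dx = -180·(10/21) = -600/7.
  So ∫_0^π (u')² dx = 18*π + 225*π/2 − 600/7 = -600/7 + 261*π/2.
||u||_{H^1}^2 = (-24/7 + 9*π) + (-600/7 + 261*π/2) = -624/7 + 279*π/2.


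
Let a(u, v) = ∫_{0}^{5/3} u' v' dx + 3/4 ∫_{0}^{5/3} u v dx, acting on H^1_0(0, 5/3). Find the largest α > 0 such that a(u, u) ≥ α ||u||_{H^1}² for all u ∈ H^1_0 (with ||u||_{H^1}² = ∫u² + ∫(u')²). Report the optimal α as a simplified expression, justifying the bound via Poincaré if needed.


α = 3*(25 + 12*π^2)/(4*(25 + 9*π^2))

Coercivity of a(·,·) on H^1_0(0, 5/3) means a(u, u) ≥ α ||u||_{H^1}² for every u ∈ H^1_0.
The interval has length L = 5/3, and Poincaré/coercivity depend only on L. Here a(u, u) = ∫(u')² + (3/4)·∫u².
Here 0 < c = 3/4 < 1. The condition a(u,u) ≥ α||u||_{H^1}² reads (1−α)∫(u')² ≥ (α−c)∫u². Any admissible α is ≤ 1 (rapidly oscillating u have ∫u²/∫(u')² → 0), and α = 1 would force 0 ≥ (1−c)∫u², impossible since c < 1; so 1−α > 0. By the sharp Poincaré inequality on H^1_0 of an interval of length L, ∫(u')² ≥ (π/L)²∫u² with equality for the first sine mode sin(π(x−x₀)/L) (x₀ the left endpoint), so the inequality holds for all u iff (1−α)(π/L)² ≥ α − c, i.e. α ≤ ((π/L)² + c)/((π/L)² + 1) = (1 + c(L/π)²)/(1 + (L/π)²). With (π/L)² = 9*π^2/25 and c = 3/4, the largest admissible constant is α = ((π/L)² + c)/((π/L)² + 1).
Simplifying, α = 3*(25 + 12*π^2)/(4*(25 + 9*π^2)).


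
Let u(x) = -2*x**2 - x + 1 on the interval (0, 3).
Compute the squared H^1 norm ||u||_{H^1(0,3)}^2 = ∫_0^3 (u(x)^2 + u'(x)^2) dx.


||u||_{H^1}^2 = 2127/5

The H^1 norm (squared) on an interval (0, L) is
  ||u||_{H^1}^2 = ∫_0^L u(x)^2 dx + ∫_0^L u'(x)^2 dx.
Compute u'(x) = -4*x - 1.
Then u(x)^2 = 4*x**4 + 4*x**3 - 3*x**2 - 2*x + 1 and u'(x)^2 = 16*x**2 + 8*x + 1.
Integrate each monomial from 0 to 3 using ∫_0^3 c·x^n dx = c·3^(n+1)/(n+1):
  ∫_0^3 u(x)^2 dx = ∫_0^3 (4*x^4 + 4*x^3 - 3*x^2 - 2*x + 1) dx. Term by term:
    ∫_0^3 4*x^4 dx = 972/5;  ∫_0^3 4*x^3 dx = 81;  ∫_0^3 -3*x^2 dx = -27;
    ∫_0^3 -2*x dx = -9;  ∫_0^3 1 dx = 3.
  Sum: 972/5 + 81 − 27 − 9 + 3 = 1212/5.
  ∫_0^3 u'(x)^2 dx = ∫_0^3 (16*x^2 + 8*x + 1) dx. Term by term:
    ∫_0^3 16*x^2 dx = 144;  ∫_0^3 8*x dx = 36;  ∫_0^3 1 dx = 3.
  Sum: 144 + 36 + 3 = 183.
Adding: ||u||_{H^1}^2 = 1212/5 + 183 = 2127/5.


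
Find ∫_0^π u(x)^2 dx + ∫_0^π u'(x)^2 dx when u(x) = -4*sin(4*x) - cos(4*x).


||u||_{H^1(0,π)}^2 = 289*π/2

u'(x) = 4*sin(4*x) - 16*cos(4*x).
Expand u² and (u')² and integrate term by term on (0, π), using: for integers n ≥ 1, ∫_0^π sin²(nx) dx = ∫_0^π cos²(nx) dx = π/2; for n ≠ n', ∫_0^π sin(nx)sin(n'x) dx = ∫_0^π cos(nx)cos(n'x) dx = 0; and by product-to-sum, ∫_0^π sin(nx)cos(n'x) dx = ½∫_0^π [sin((n+n')x) + sin((n−n')x)] dx, which is 0 when n+n' is even and 2n/(n²−n'²) when n+n' is odd (it need not vanish on (0, π)).
  u² squared terms: (-1)²·∫cos(4x)² dx = 1·π/2 = π/2;  (-4)²·∫sin(4x)² dx = 16·π/2 = 8*π.
  u² cross terms: 2·(-1)·(-4)·∫cos(4x)·sin(4x) dx = 8·(0) = 0.
  So ∫_0^π u² dx = π/2 + 8*π + 0 = 17*π/2.
  (u')² squared terms: (-16)²·∫cos(4x)² dx = 256·π/2 = 128*π;  (4)²·∫sin(4x)² dx = 16·π/2 = 8*π.
  (u')² cross terms: 2·(-16)·(4)·∫cos(4x)·sin(4x) dx = -128·(0) = 0.
  So ∫_0^π (u')² dx = 128*π + 8*π + 0 = 136*π.
||u||_{H^1}^2 = (17*π/2) + (136*π) = 289*π/2.


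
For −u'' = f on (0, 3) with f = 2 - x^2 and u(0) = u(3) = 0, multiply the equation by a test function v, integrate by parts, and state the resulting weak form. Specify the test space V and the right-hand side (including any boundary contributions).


V = H^1_0(0, 3) (so v(0) = v(3) = 0); weak form: ∫_0^3 u'v' dx = ∫_0^3 (2 - x^2) v dx for all v ∈ V.

Multiply both sides by a test function v and integrate from 0 to 3:
  ∫_0^3 −u''(x) v(x) dx = ∫_0^3 f(x) v(x) dx.
Integrate the LHS by parts once:
  ∫_0^3 −u'' v dx = −[u'(x) v(x)]_0^3 + ∫_0^3 u'(x) v'(x) dx.
Thus ∫_0^3 u'(x) v'(x) dx = ∫_0^3 f(x) v(x) dx + [u'(x) v(x)]_0^3.
Choose V so that boundary terms are either known or forced to vanish.
u is Dirichlet: u(0) = u(3) = 0. Let V = H^1_0(0, 3); then v(0) = v(3) = 0, and [u' v]_0^3 = 0.
Weak formulation: find u (satisfying any essential BC) such that ∫_0^3 u'(x) v'(x) dx = ∫_0^3 f v dx for all v ∈ V.
Substituting f(x) = 2 - x^2, the right-hand side is ∫_0^3 (2 - x^2) v dx.


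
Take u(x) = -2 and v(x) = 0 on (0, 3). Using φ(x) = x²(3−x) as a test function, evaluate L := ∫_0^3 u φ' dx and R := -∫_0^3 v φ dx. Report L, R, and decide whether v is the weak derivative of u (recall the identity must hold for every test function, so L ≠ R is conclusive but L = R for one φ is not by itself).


LHS = 0, RHS = 0. Yes, v = u' weakly.

u(x) = -2, classical derivative u'(x) = 0.
φ(x) = x²(3−x), so φ'(x) = 3*x*(2 - x).
Note φ(0) = φ(3) = 0, so the boundary term u·φ vanishes.
LHS = ∫_0^3 u(x) φ'(x) dx = ∫_0^3 (6*x^2 - 12*x) dx. Term by term:
  ∫_0^3 6*x^2 dx = 54;  ∫_0^3 -12*x dx = -54.
Sum: 54 − 54 = 0.
So LHS = 0.
∫_0^3 v(x) φ(x) dx = ∫_0^3 (0) dx. Term by term:
  ∫_0^3 0 dx = 0.
So RHS = -∫_0^3 v(x) φ(x) dx = 0.
LHS = RHS, so the identity holds for this test φ.
Moreover u is smooth here and v(x) = u'(x) = 0 pointwise, so the identity holds for every test function. Hence v is the weak derivative of u.


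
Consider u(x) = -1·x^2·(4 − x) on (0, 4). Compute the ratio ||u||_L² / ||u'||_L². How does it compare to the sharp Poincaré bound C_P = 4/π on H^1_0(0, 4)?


||u||_L² / ||u'||_L² = 2*sqrt(14)/7 < C_P = 4/π.

u(x) = -1·x^2·(4 − x), so u'(x) = x*(3*x - 8).
u(x) = -1·x^2·(4 − x) vanishes at x = 0 and x = 4, so u ∈ H^1_0(0, 4). Differentiate via the product rule and integrate the resulting polynomials term by term.
  ∫_0^4 u² dx = ∫_0^4 (x^6 - 8*x^5 + 16*x^4) dx. Term by term:
    ∫_0^4 x^6 dx = 16384/7;  ∫_0^4 -8*x^5 dx = -16384/3;  ∫_0^4 16*x^4 dx = 16384/5.
  Sum: 16384/7 − 16384/3 + 16384/5 = 16384/105.
  ∫_0^4 (u')² dx = ∫_0^4 (9*x^4 - 48*x^3 + 64*x^2) dx. Term by term:
    ∫_0^4 9*x^4 dx = 9216/5;  ∫_0^4 -48*x^3 dx = -3072;  ∫_0^4 64*x^2 dx = 4096/3.
  Sum: 9216/5 − 3072 + 4096/3 = 2048/15.
∫_0^4 u² dx = 16384/105, so ||u||_L² = 128*sqrt(105)/105.
∫_0^4 (u')² dx = 2048/15, so ||u'||_L² = 32*sqrt(30)/15.
Ratio ||u||_L² / ||u'||_L² = 2*sqrt(14)/7.
Sharp Poincaré constant on H^1_0(0, 4) is C_P = L/π = 4/π, achieved by sin(π/4·x).
A polynomial bump cannot attain the sharp Poincaré constant (only the first sine eigenfunction does), so the ratio is strictly less than C_P, consistent with ||u||_L² ≤ C_P ||u'||_L².


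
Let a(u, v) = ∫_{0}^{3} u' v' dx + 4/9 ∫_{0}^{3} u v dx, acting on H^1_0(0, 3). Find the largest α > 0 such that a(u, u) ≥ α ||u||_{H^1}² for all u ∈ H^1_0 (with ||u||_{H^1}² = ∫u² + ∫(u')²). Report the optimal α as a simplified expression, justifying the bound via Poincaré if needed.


α = (4 + π^2)/(9 + π^2)

Coercivity of a(·,·) on H^1_0(0, 3) means a(u, u) ≥ α ||u||_{H^1}² for every u ∈ H^1_0.
The interval has length L = 3, and Poincaré/coercivity depend only on L. Here a(u, u) = ∫(u')² + (4/9)·∫u².
Here 0 < c = 4/9 < 1. The condition a(u,u) ≥ α||u||_{H^1}² reads (1−α)∫(u')² ≥ (α−c)∫u². Any admissible α is ≤ 1 (rapidly oscillating u have ∫u²/∫(u')² → 0), and α = 1 would force 0 ≥ (1−c)∫u², impossible since c < 1; so 1−α > 0. By the sharp Poincaré inequality on H^1_0 of an interval of length L, ∫(u')² ≥ (π/L)²∫u² with equality for the first sine mode sin(π(x−x₀)/L) (x₀ the left endpoint), so the inequality holds for all u iff (1−α)(π/L)² ≥ α − c, i.e. α ≤ ((π/L)² + c)/((π/L)² + 1) = (1 + c(L/π)²)/(1 + (L/π)²). With (π/L)² = π^2/9 and c = 4/9, the largest admissible constant is α = ((π/L)² + c)/((π/L)² + 1).
Simplifying, α = (4 + π^2)/(9 + π^2).


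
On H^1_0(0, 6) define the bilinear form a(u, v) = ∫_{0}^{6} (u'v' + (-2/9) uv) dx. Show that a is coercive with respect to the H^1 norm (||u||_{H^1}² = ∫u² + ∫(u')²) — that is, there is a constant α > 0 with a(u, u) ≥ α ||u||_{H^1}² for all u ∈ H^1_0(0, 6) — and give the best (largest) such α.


α = (-8 + π^2)/(π^2 + 36)

Coercivity of a(·,·) on H^1_0(0, 6) means a(u, u) ≥ α ||u||_{H^1}² for every u ∈ H^1_0.
The interval has length L = 6, and Poincaré/coercivity depend only on L. Here a(u, u) = ∫(u')² + (-2/9)·∫u².
Here c = -2/9 < 0 with |c| < (π/L)² = π^2/36, so coercivity still holds. The condition a(u,u) ≥ α||u||_{H^1}² reads (1−α)∫(u')² ≥ (α−c)∫u². Any admissible α is ≤ 1 (rapidly oscillating u have ∫u²/∫(u')² → 0), and α = 1 would force 0 ≥ (1−c)∫u², impossible since c < 1; so 1−α > 0. By the sharp Poincaré inequality on H^1_0 of an interval of length L, ∫(u')² ≥ (π/L)²∫u² with equality for the first sine mode sin(π(x−x₀)/L) (x₀ the left endpoint), so the inequality holds for all u iff (1−α)(π/L)² ≥ α − c, i.e. α ≤ ((π/L)² + c)/((π/L)² + 1) = (1 + c(L/π)²)/(1 + (L/π)²). (Direct route, valid since c ≤ 0: Poincaré gives c∫u² ≥ c(L/π)²∫(u')², so a(u,u) ≥ (1 + c(L/π)²)∫(u')², while ||u||_{H^1}² ≤ (1 + (L/π)²)∫(u')²; dividing yields the same α.) With (π/L)² = π^2/36 and c = -2/9, the largest admissible constant is α = ((π/L)² + c)/((π/L)² + 1).
Simplifying, α = (-8 + π^2)/(π^2 + 36).


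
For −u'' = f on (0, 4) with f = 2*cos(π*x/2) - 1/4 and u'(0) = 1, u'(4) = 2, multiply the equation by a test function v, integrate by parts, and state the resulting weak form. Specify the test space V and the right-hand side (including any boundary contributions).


V = H^1(0, 4) (v unrestricted at boundary; u is determined up to an additive constant); weak form: ∫_0^4 u'v' dx = ∫_0^4 (2*cos(π*x/2) - 1/4) v dx + 2·v(4) − v(0) for all v ∈ V.

Multiply both sides by a test function v and integrate from 0 to 4:
  ∫_0^4 −u''(x) v(x) dx = ∫_0^4 f(x) v(x) dx.
Integrate the LHS by parts once:
  ∫_0^4 −u'' v dx = −[u'(x) v(x)]_0^4 + ∫_0^4 u'(x) v'(x) dx.
Thus ∫_0^4 u'(x) v'(x) dx = ∫_0^4 f(x) v(x) dx + [u'(x) v(x)]_0^4.
Choose V so that boundary terms are either known or forced to vanish.
u has inhomogeneous Neumann u'(0) = 1, u'(4) = 2. [u' v]_0^4 = (2)·v(4) − (1)·v(0) = 2·v(4) − v(0). Take V = H^1(0, 4); boundary term becomes part of RHS.
Weak formulation: find u (satisfying any essential BC) such that ∫_0^4 u'(x) v'(x) dx = ∫_0^4 f v dx + 2·v(4) − v(0) for all v ∈ V (Neumann data are natural BCs: they enter the RHS as boundary terms).
Substituting f(x) = 2*cos(π*x/2) - 1/4, the right-hand side is ∫_0^4 (2*cos(π*x/2) - 1/4) v dx + 2·v(4) − v(0).
Compatibility check (pure Neumann): taking v ≡ 1 ∈ V gives 0 = ∫_0^4 f dx + (2) − (1), i.e. ∫_0^4 f dx must equal u'(0) − u'(4) = -1. Indeed ∫_0^4 (2*cos(π*x/2) - 1/4) dx = -1, so the data are compatible. The solution is then unique only up to an additive constant (fix it e.g. by requiring ∫_0^4 u dx = 0).


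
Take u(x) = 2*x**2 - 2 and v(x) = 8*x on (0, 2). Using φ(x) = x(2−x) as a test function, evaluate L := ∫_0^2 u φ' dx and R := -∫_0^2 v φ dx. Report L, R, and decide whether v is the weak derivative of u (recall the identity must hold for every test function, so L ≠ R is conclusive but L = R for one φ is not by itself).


LHS = -16/3, RHS = -32/3. No, v is not the weak derivative of u.

u(x) = 2*x**2 - 2, classical derivative u'(x) = 4*x.
φ(x) = x(2−x), so φ'(x) = 2 - 2*x.
Note φ(0) = φ(2) = 0, so the boundary term u·φ vanishes.
LHS = ∫_0^2 u(x) φ'(x) dx = ∫_0^2 (-4*x^3 + 4*x^2 + 4*x - 4) dx. Term by term:
  ∫_0^2 -4*x^3 dx = -16;  ∫_0^2 4*x^2 dx = 32/3;  ∫_0^2 4*x dx = 8;
  ∫_0^2 -4 dx = -8.
Sum: -16 + 32/3 + 8 − 8 = -16/3.
So LHS = -16/3.
∫_0^2 v(x) φ(x) dx = ∫_0^2 (-8*x^3 + 16*x^2) dx. Term by term:
  ∫_0^2 -8*x^3 dx = -32;  ∫_0^2 16*x^2 dx = 128/3.
Sum: -32 + 128/3 = 32/3.
So RHS = -∫_0^2 v(x) φ(x) dx = -32/3.
LHS − RHS = 16/3 ≠ 0, so the identity fails.
(For a valid weak derivative the identity must hold for EVERY test function, in particular this one. The failure shows v is NOT the weak derivative of u.)
Correct weak derivative would be u'(x) = 4*x.


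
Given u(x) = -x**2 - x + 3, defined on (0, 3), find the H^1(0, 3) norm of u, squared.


||u||_{H^1}^2 = 1011/10

The H^1 norm (squared) on an interval (0, L) is
  ||u||_{H^1}^2 = ∫_0^L u(x)^2 dx + ∫_0^L u'(x)^2 dx.
Compute u'(x) = -2*x - 1.
Then u(x)^2 = x**4 + 2*x**3 - 5*x**2 - 6*x + 9 and u'(x)^2 = 4*x**2 + 4*x + 1.
Integrate each monomial from 0 to 3 using ∫_0^3 c·x^n dx = c·3^(n+1)/(n+1):
  ∫_0^3 u(x)^2 dx = ∫_0^3 (x^4 + 2*x^3 - 5*x^2 - 6*x + 9) dx. Term by term:
    ∫_0^3 x^4 dx = 243/5;  ∫_0^3 2*x^3 dx = 81/2;  ∫_0^3 -5*x^2 dx = -45;
    ∫_0^3 -6*x dx = -27;  ∫_0^3 9 dx = 27.
  Sum: 243/5 + 81/2 − 45 − 27 + 27 = 441/10.
  ∫_0^3 u'(x)^2 dx = ∫_0^3 (4*x^2 + 4*x + 1) dx. Term by term:
    ∫_0^3 4*x^2 dx = 36;  ∫_0^3 4*x dx = 18;  ∫_0^3 1 dx = 3.
  Sum: 36 + 18 + 3 = 57.
Adding: ||u||_{H^1}^2 = 441/10 + 57 = 1011/10.


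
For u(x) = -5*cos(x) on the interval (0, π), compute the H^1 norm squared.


||u||_{H^1(0,π)}^2 = 25*π

u'(x) = 5*sin(x).
Expand u² and (u')² and integrate term by term on (0, π), using: for integers n ≥ 1, ∫_0^π sin²(nx) dx = ∫_0^π cos²(nx) dx = π/2; for n ≠ n', ∫_0^π sin(nx)sin(n'x) dx = ∫_0^π cos(nx)cos(n'x) dx = 0; and by product-to-sum, ∫_0^π sin(nx)cos(n'x) dx = ½∫_0^π [sin((n+n')x) + sin((n−n')x)] dx, which is 0 when n+n' is even and 2n/(n²−n'²) when n+n' is odd (it need not vanish on (0, π)).
  u² squared terms: (-5)²·∫cos(x)² dx = 25·π/2 = 25*π/2.
  So ∫_0^π u² dx = 25*π/2.
  (u')² squared terms: (5)²·∫sin(x)² dx = 25·π/2 = 25*π/2.
  So ∫_0^π (u')² dx = 25*π/2.
||u||_{H^1}^2 = (25*π/2) + (25*π/2) = 25*π.


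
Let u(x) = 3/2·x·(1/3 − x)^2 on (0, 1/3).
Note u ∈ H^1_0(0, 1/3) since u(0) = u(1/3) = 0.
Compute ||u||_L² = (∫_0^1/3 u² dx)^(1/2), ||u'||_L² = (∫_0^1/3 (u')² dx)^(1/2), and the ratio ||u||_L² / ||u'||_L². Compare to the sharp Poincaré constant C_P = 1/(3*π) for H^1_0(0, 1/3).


||u||_L² / ||u'||_L² = sqrt(14)/42 < C_P = 1/(3*π).

u(x) = 3/2·x·(1/3 − x)^2, so u'(x) = (3*x - 1)*(9*x - 1)/6.
u(x) = 3/2·x·(1/3 − x)^2 vanishes at x = 0 and x = 1/3, so u ∈ H^1_0(0, 1/3). Differentiate via the product rule and integrate the resulting polynomials term by term.
  ∫_0^1/3 u² dx = ∫_0^1/3 (9*x^6/4 - 3*x^5 + 3*x^4/2 - x^3/3 + x^2/36) dx. Term by term:
    ∫_0^1/3 9*x^6/4 dx = 1/6804;  ∫_0^1/3 -3*x^5 dx = -1/1458;  ∫_0^1/3 3*x^4/2 dx = 1/810;
    ∫_0^1/3 -x^3/3 dx = -1/972;  ∫_0^1/3 x^2/36 dx = 1/2916.
  Sum: 1/6804 − 1/1458 + 1/810 − 1/972 + 1/2916 = 1/102060.
  ∫_0^1/3 (u')² dx = ∫_0^1/3 (81*x^4/4 - 18*x^3 + 11*x^2/2 - 2*x/3 + 1/36) dx. Term by term:
    ∫_0^1/3 81*x^4/4 dx = 1/60;  ∫_0^1/3 -18*x^3 dx = -1/18;  ∫_0^1/3 11*x^2/2 dx = 11/162;
    ∫_0^1/3 -2*x/3 dx = -1/27;  ∫_0^1/3 1/36 dx = 1/108.
  Sum: 1/60 − 1/18 + 11/162 − 1/27 + 1/108 = 1/810.
∫_0^1/3 u² dx = 1/102060, so ||u||_L² = sqrt(35)/1890.
∫_0^1/3 (u')² dx = 1/810, so ||u'||_L² = sqrt(10)/90.
Ratio ||u||_L² / ||u'||_L² = sqrt(14)/42.
Sharp Poincaré constant on H^1_0(0, 1/3) is C_P = L/π = 1/(3*π), achieved by sin(3*π·x).
A polynomial bump cannot attain the sharp Poincaré constant (only the first sine eigenfunction does), so the ratio is strictly less than C_P, consistent with ||u||_L² ≤ C_P ||u'||_L².


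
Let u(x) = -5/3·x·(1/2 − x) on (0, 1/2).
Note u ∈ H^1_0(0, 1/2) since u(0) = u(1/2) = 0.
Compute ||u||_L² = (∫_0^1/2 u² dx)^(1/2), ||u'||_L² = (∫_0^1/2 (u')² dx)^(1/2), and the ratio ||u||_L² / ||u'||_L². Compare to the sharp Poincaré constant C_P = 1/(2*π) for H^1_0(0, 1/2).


||u||_L² / ||u'||_L² = sqrt(10)/20 < C_P = 1/(2*π).

u(x) = -5/3·x·(1/2 − x), so u'(x) = 10*x/3 - 5/6.
u(x) = -5/3·x·(1/2 − x) vanishes at x = 0 and x = 1/2, so u ∈ H^1_0(0, 1/2). Differentiate via the product rule and integrate the resulting polynomials term by term.
  ∫_0^1/2 u² dx = ∫_0^1/2 (25*x^4/9 - 25*x^3/9 + 25*x^2/36) dx. Term by term:
    ∫_0^1/2 25*x^4/9 dx = 5/288;  ∫_0^1/2 -25*x^3/9 dx = -25/576;  ∫_0^1/2 25*x^2/36 dx = 25/864.
  Sum: 5/288 − 25/576 + 25/864 = 5/1728.
  ∫_0^1/2 (u')² dx = ∫_0^1/2 (100*x^2/9 - 50*x/9 + 25/36) dx. Term by term:
    ∫_0^1/2 100*x^2/9 dx = 25/54;  ∫_0^1/2 -50*x/9 dx = -25/36;  ∫_0^1/2 25/36 dx = 25/72.
  Sum: 25/54 − 25/36 + 25/72 = 25/216.
∫_0^1/2 u² dx = 5/1728, so ||u||_L² = sqrt(15)/72.
∫_0^1/2 (u')² dx = 25/216, so ||u'||_L² = 5*sqrt(6)/36.
Ratio ||u||_L² / ||u'||_L² = sqrt(10)/20.
Sharp Poincaré constant on H^1_0(0, 1/2) is C_P = L/π = 1/(2*π), achieved by sin(2*π·x).
A polynomial bump cannot attain the sharp Poincaré constant (only the first sine eigenfunction does), so the ratio is strictly less than C_P, consistent with ||u||_L² ≤ C_P ||u'||_L².
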